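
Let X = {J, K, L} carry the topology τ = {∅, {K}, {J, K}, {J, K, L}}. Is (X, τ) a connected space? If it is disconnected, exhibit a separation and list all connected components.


(X, τ) is connected.

Find clopen sets (U ∈ τ with X ∖ U ∈ τ):
  U = ∅, X ∖ U = {J, K, L} — both open, so U is clopen.
  U = {J, K, L}, X ∖ U = ∅ — both open, so U is clopen.
Only trivial clopens (∅ and X) exist, so (X, τ) is connected.
Compute connected components by grouping points that agree on all clopens:
  component: {J, K, L}


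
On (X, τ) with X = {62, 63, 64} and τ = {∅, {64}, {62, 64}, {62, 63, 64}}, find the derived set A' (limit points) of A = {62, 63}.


A' = {63}

For each x ∈ X, list the open sets U ∈ τ with x ∈ U, then check whether U ∩ (A ∖ {x}) ≠ ∅ for every such U.
  x = 62: open {62, 64} ∋ x has {62, 64} ∩ (A ∖ {62}) = ∅, so x is NOT a limit point.
  x = 63: opens ∋ x are {62, 63, 64}; each meets A ∖ {63}, so x IS a limit point.
  x = 64: open {64} ∋ x has {64} ∩ (A ∖ {64}) = ∅, so x is NOT a limit point.
Collecting: A' = {63}.


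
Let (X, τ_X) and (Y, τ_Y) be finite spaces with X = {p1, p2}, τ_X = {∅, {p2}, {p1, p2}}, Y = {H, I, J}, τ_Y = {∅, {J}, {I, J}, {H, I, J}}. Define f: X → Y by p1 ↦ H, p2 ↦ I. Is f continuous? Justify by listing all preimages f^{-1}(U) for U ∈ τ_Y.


f IS continuous.

Compute f^{-1}(U) for each U ∈ τ_Y:
  U = ∅: f^{-1}(U) = ∅ ∈ τ_X ✓.
  U = {J}: f^{-1}(U) = ∅ ∈ τ_X ✓.
  U = {I, J}: f^{-1}(U) = {p2} ∈ τ_X ✓.
  U = {H, I, J}: f^{-1}(U) = {p1, p2} ∈ τ_X ✓.
Every preimage lies in τ_X, so f IS continuous.


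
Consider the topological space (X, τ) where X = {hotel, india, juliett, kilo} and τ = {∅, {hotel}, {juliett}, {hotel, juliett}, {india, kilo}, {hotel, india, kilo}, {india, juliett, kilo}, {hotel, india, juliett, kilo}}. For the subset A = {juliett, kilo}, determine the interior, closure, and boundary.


int(A) = {juliett}, cl(A) = {india, juliett, kilo}, ∂A = {india, kilo}.

Closed sets in (X, τ) are complements of opens:
  closed(X, τ) = {∅, {hotel}, {juliett}, {hotel, juliett}, {india, kilo}, {hotel, india, kilo}, {india, juliett, kilo}, {hotel, india, juliett, kilo}}.
int(A) = ⋃ {U ∈ τ : U ⊆ A}. Opens contained in A: ∅, {juliett}.
Taking the union of these: int(A) = {juliett}.
cl(A) = ⋂ {C closed : A ⊆ C}. Closed sets containing A: {india, juliett, kilo}, {hotel, india, juliett, kilo}.
Intersecting these: cl(A) = {india, juliett, kilo}.
∂A = cl(A) ∖ int(A) = {india, juliett, kilo} ∖ {juliett} = {india, kilo}.


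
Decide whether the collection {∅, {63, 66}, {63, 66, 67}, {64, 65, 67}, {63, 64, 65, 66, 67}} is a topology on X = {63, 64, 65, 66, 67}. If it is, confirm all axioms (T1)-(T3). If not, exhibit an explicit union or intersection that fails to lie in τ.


τ is NOT a topology on X.

Axiom (T1): ∅ ∈ τ? Yes; X ∈ τ? Yes.
Axiom (T2/T3): check pairwise unions and intersections of members of τ.
Counterexample for (T3): {63, 66, 67} ∩ {64, 65, 67} = {67} ∉ τ. Therefore τ is NOT a topology.


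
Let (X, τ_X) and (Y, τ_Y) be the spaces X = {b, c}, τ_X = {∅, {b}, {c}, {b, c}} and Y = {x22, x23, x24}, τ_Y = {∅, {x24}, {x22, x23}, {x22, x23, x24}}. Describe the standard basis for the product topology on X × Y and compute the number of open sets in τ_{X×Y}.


Basis B = {∅ × ∅, {b} × {x24}, {c} × {x24}, {b} × {x22, x23}, {b, c} × {x24}, {c} × {x22, x23}, {b} × {x22, x23, x24}, {c} × {x22, x23, x24}, {b, c} × {x22, x23}, {b, c} × {x22, x23, x24}}; |τ_{X×Y}| = 16.

Enumerate products U × V with U ∈ τ_X, V ∈ τ_Y (deduplicated):
  ∅ × ∅ = {} (∅)
  {b} × {x24} = {(b,x24)}
  {c} × {x24} = {(c,x24)}
  {b} × {x22, x23} = {(b,x22), (b,x23)}
  {b, c} × {x24} = {(b,x24), (c,x24)}
  {c} × {x22, x23} = {(c,x22), (c,x23)}
  {b} × {x22, x23, x24} = {(b,x22), (b,x23), (b,x24)}
  {c} × {x22, x23, x24} = {(c,x22), (c,x23), (c,x24)}
  {b, c} × {x22, x23} = {(b,x22), (b,x23), (c,x22), (c,x23)}
  {b, c} × {x22, x23, x24} = {(b,x22), (b,x23), (b,x24), (c,x22), (c,x23), (c,x24)}
These 10 distinct sets form the basis B.
Close under arbitrary unions to get τ_{X×Y}; counting gives |τ_{X×Y}| = 16.


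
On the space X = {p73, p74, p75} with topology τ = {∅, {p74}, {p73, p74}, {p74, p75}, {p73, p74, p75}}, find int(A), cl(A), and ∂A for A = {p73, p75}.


int(A) = ∅, cl(A) = {p73, p75}, ∂A = {p73, p75}.

Closed sets in (X, τ) are complements of opens:
  closed(X, τ) = {∅, {p73}, {p75}, {p73, p75}, {p73, p74, p75}}.
int(A) = ⋃ {U ∈ τ : U ⊆ A}. Opens contained in A: ∅.
Taking the union of these: int(A) = ∅.
cl(A) = ⋂ {C closed : A ⊆ C}. Closed sets containing A: {p73, p75}, {p73, p74, p75}.
Intersecting these: cl(A) = {p73, p75}.
∂A = cl(A) ∖ int(A) = {p73, p75} ∖ ∅ = {p73, p75}.


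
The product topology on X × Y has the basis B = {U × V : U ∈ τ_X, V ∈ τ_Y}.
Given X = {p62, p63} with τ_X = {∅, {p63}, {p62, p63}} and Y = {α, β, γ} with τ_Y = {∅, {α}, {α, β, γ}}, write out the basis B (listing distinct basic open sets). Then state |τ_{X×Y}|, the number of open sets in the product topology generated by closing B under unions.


Basis B = {∅ × ∅, {p63} × {α}, {p62, p63} × {α}, {p63} × {α, β, γ}, {p62, p63} × {α, β, γ}}; |τ_{X×Y}| = 6.

Enumerate products U × V with U ∈ τ_X, V ∈ τ_Y (deduplicated):
  ∅ × ∅ = {} (∅)
  {p63} × {α} = {(p63,α)}
  {p62, p63} × {α} = {(p62,α), (p63,α)}
  {p63} × {α, β, γ} = {(p63,α), (p63,β), (p63,γ)}
  {p62, p63} × {α, β, γ} = {(p62,α), (p62,β), (p62,γ), (p63,α), (p63,β), (p63,γ)}
These 5 distinct sets form the basis B.
Close under arbitrary unions to get τ_{X×Y}; counting gives |τ_{X×Y}| = 6.


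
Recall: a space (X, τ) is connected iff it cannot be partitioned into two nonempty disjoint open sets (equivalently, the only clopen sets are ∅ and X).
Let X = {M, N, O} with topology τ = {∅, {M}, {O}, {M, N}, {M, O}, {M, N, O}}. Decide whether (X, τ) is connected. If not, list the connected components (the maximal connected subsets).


(X, τ) is disconnected; components = [{O}, {M, N}].

Find clopen sets (U ∈ τ with X ∖ U ∈ τ):
  U = ∅, X ∖ U = {M, N, O} — both open, so U is clopen.
  U = {O}, X ∖ U = {M, N} — both open, so U is clopen.
  U = {M, N}, X ∖ U = {O} — both open, so U is clopen.
  U = {M, N, O}, X ∖ U = ∅ — both open, so U is clopen.
Nontrivial clopen(s) exist: e.g. {M, N}. So (X, τ) is disconnected.
Compute connected components by grouping points that agree on all clopens:
  component: {O}
  component: {M, N}


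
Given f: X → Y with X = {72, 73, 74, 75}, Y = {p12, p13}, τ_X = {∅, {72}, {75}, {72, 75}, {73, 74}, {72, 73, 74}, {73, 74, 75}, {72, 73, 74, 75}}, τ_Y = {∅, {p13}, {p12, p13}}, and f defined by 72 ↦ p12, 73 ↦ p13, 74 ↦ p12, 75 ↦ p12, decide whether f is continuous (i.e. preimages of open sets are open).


f is NOT continuous.

Compute f^{-1}(U) for each U ∈ τ_Y:
  U = ∅: f^{-1}(U) = ∅ ∈ τ_X ✓.
  U = {p13}: f^{-1}(U) = {73} ∉ τ_X ✗.
  U = {p12, p13}: f^{-1}(U) = {72, 73, 74, 75} ∈ τ_X ✓.
Found U = {p13} with f^{-1}(U) = {73} not in τ_X. Therefore f is NOT continuous.


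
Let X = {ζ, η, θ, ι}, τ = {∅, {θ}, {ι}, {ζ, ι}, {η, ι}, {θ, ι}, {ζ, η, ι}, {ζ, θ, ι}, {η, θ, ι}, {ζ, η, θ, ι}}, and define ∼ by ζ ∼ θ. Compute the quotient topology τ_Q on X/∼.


X/∼ = {[ζ=θ], [η], [ι]}; |τ_Q| = 5.

Equivalence classes: [ζ=θ], [η], [ι].
Quotient map π: X → X/∼ sends ζ ↦ [ζ=θ], η ↦ [η], θ ↦ [ζ=θ], ι ↦ [ι].
For each subset V ⊆ X/∼, compute π^{-1}(V) ⊆ X and check whether π^{-1}(V) ∈ τ. V is open in τ_Q iff π^{-1}(V) ∈ τ.
  V = {}: π^{-1}(V) = ∅ ∈ τ ✓.
  V = {[ζ=θ]}: π^{-1}(V) = {ζ, θ} ∉ τ ✗.
  V = {[η]}: π^{-1}(V) = {η} ∉ τ ✗.
  V = {[ζ=θ], [η]}: π^{-1}(V) = {ζ, η, θ} ∉ τ ✗.
  V = {[ι]}: π^{-1}(V) = {ι} ∈ τ ✓.
  V = {[ζ=θ], [ι]}: π^{-1}(V) = {ζ, θ, ι} ∈ τ ✓.
  V = {[η], [ι]}: π^{-1}(V) = {η, ι} ∈ τ ✓.
  V = {[ζ=θ], [η], [ι]}: π^{-1}(V) = {ζ, η, θ, ι} ∈ τ ✓.
Open sets in the quotient: τ_Q = {{}, {[ι]}, {[ζ=θ], [ι]}, {[η], [ι]}, {[ζ=θ], [η], [ι]}} (5 elements).


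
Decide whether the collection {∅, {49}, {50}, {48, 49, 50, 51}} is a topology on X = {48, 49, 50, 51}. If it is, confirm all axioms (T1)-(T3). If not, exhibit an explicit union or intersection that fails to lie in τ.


τ is NOT a topology on X.

Axiom (T1): ∅ ∈ τ? Yes; X ∈ τ? Yes.
Axiom (T2/T3): check pairwise unions and intersections of members of τ.
Counterexample for (T2): {49} ∪ {50} = {49, 50} ∉ τ. Therefore τ is NOT a topology.


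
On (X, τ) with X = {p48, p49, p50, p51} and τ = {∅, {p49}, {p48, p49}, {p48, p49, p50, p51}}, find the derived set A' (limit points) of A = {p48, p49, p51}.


A' = {p48, p50, p51}

For each x ∈ X, list the open sets U ∈ τ with x ∈ U, then check whether U ∩ (A ∖ {x}) ≠ ∅ for every such U.
  x = p48: opens ∋ x are {p48, p49}, {p48, p49, p50, p51}; each meets A ∖ {p48}, so x IS a limit point.
  x = p49: open {p49} ∋ x has {p49} ∩ (A ∖ {p49}) = ∅, so x is NOT a limit point.
  x = p50: opens ∋ x are {p48, p49, p50, p51}; each meets A ∖ {p50}, so x IS a limit point.
  x = p51: opens ∋ x are {p48, p49, p50, p51}; each meets A ∖ {p51}, so x IS a limit point.
Collecting: A' = {p48, p50, p51}.


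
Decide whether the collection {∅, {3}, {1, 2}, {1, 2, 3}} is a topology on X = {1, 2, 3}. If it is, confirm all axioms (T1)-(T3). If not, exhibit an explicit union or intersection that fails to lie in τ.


τ IS a topology on X.

Axiom (T1): ∅ ∈ τ? Yes; X ∈ τ? Yes.
Axiom (T2/T3): check pairwise unions and intersections of members of τ.
All pairwise intersections and unions checked — each lies in τ. Therefore τ satisfies (T1), (T2), (T3): it IS a topology on X.


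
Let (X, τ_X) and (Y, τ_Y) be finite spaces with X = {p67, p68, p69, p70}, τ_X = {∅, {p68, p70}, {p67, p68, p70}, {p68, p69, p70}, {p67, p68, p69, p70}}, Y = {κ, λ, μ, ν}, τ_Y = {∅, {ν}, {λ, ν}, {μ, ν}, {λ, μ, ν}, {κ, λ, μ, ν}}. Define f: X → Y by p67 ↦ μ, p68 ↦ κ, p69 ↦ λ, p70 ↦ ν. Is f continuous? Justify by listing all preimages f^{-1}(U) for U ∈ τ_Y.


f is NOT continuous.

Compute f^{-1}(U) for each U ∈ τ_Y:
  U = ∅: f^{-1}(U) = ∅ ∈ τ_X ✓.
  U = {ν}: f^{-1}(U) = {p70} ∉ τ_X ✗.
  U = {λ, ν}: f^{-1}(U) = {p69, p70} ∉ τ_X ✗.
  U = {μ, ν}: f^{-1}(U) = {p67, p70} ∉ τ_X ✗.
  U = {λ, μ, ν}: f^{-1}(U) = {p67, p69, p70} ∉ τ_X ✗.
  U = {κ, λ, μ, ν}: f^{-1}(U) = {p67, p68, p69, p70} ∈ τ_X ✓.
Found U = {ν} with f^{-1}(U) = {p70} not in τ_X. Therefore f is NOT continuous.


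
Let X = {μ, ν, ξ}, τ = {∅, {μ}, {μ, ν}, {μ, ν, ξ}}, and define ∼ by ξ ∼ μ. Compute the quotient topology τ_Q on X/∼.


X/∼ = {[μ=ξ], [ν]}; |τ_Q| = 2.

Equivalence classes: [μ=ξ], [ν].
Quotient map π: X → X/∼ sends μ ↦ [μ=ξ], ν ↦ [ν], ξ ↦ [μ=ξ].
For each subset V ⊆ X/∼, compute π^{-1}(V) ⊆ X and check whether π^{-1}(V) ∈ τ. V is open in τ_Q iff π^{-1}(V) ∈ τ.
  V = {}: π^{-1}(V) = ∅ ∈ τ ✓.
  V = {[μ=ξ]}: π^{-1}(V) = {μ, ξ} ∉ τ ✗.
  V = {[ν]}: π^{-1}(V) = {ν} ∉ τ ✗.
  V = {[μ=ξ], [ν]}: π^{-1}(V) = {μ, ν, ξ} ∈ τ ✓.
Open sets in the quotient: τ_Q = {{}, {[μ=ξ], [ν]}} (2 elements).


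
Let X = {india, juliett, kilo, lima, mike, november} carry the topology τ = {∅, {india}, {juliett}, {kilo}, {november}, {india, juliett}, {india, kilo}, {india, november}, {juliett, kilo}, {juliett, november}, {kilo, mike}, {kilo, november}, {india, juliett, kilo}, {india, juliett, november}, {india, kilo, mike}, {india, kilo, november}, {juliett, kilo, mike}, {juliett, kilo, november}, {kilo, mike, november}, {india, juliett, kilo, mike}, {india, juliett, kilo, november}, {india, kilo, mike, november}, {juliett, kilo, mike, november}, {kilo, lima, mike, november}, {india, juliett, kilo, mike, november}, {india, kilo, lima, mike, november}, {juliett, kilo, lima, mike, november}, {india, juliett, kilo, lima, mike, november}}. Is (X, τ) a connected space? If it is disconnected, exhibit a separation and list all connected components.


(X, τ) is disconnected; components = [{india}, {juliett}, {kilo, lima, mike, november}].

Find clopen sets (U ∈ τ with X ∖ U ∈ τ):
  U = ∅, X ∖ U = {india, juliett, kilo, lima, mike, november} — both open, so U is clopen.
  U = {india}, X ∖ U = {juliett, kilo, lima, mike, november} — both open, so U is clopen.
  U = {juliett}, X ∖ U = {india, kilo, lima, mike, november} — both open, so U is clopen.
  U = {india, juliett}, X ∖ U = {kilo, lima, mike, november} — both open, so U is clopen.
  U = {kilo, lima, mike, november}, X ∖ U = {india, juliett} — both open, so U is clopen.
  U = {india, kilo, lima, mike, november}, X ∖ U = {juliett} — both open, so U is clopen.
  U = {juliett, kilo, lima, mike, november}, X ∖ U = {india} — both open, so U is clopen.
  U = {india, juliett, kilo, lima, mike, november}, X ∖ U = ∅ — both open, so U is clopen.
Nontrivial clopen(s) exist: e.g. {india, kilo, lima, mike, november}. So (X, τ) is disconnected.
Compute connected components by grouping points that agree on all clopens:
  component: {india}
  component: {juliett}
  component: {kilo, lima, mike, november}


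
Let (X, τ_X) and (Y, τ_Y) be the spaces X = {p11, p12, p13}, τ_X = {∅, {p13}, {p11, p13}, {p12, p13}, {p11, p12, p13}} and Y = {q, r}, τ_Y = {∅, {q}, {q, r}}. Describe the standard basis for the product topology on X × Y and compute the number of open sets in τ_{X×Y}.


Basis B = {∅ × ∅, {p13} × {q}, {p11, p13} × {q}, {p12, p13} × {q}, {p13} × {q, r}, {p11, p12, p13} × {q}, {p11, p13} × {q, r}, {p12, p13} × {q, r}, {p11, p12, p13} × {q, r}}; |τ_{X×Y}| = 14.

Enumerate products U × V with U ∈ τ_X, V ∈ τ_Y (deduplicated):
  ∅ × ∅ = {} (∅)
  {p13} × {q} = {(p13,q)}
  {p11, p13} × {q} = {(p11,q), (p13,q)}
  {p12, p13} × {q} = {(p12,q), (p13,q)}
  {p13} × {q, r} = {(p13,q), (p13,r)}
  {p11, p12, p13} × {q} = {(p11,q), (p12,q), (p13,q)}
  {p11, p13} × {q, r} = {(p11,q), (p11,r), (p13,q), (p13,r)}
  {p12, p13} × {q, r} = {(p12,q), (p12,r), (p13,q), (p13,r)}
  {p11, p12, p13} × {q, r} = {(p11,q), (p11,r), (p12,q), (p12,r), (p13,q), (p13,r)}
These 9 distinct sets form the basis B.
Close under arbitrary unions to get τ_{X×Y}; counting gives |τ_{X×Y}| = 14.


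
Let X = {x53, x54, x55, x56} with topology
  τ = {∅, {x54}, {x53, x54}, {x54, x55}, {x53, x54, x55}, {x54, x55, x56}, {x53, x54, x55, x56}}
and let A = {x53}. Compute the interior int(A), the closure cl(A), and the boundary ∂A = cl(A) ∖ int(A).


int(A) = ∅, cl(A) = {x53}, ∂A = {x53}.

Closed sets in (X, τ) are complements of opens:
  closed(X, τ) = {∅, {x53}, {x56}, {x53, x56}, {x55, x56}, {x53, x55, x56}, {x53, x54, x55, x56}}.
int(A) = ⋃ {U ∈ τ : U ⊆ A}. Opens contained in A: ∅.
Taking the union of these: int(A) = ∅.
cl(A) = ⋂ {C closed : A ⊆ C}. Closed sets containing A: {x53}, {x53, x56}, {x53, x55, x56}, {x53, x54, x55, x56}.
Intersecting these: cl(A) = {x53}.
∂A = cl(A) ∖ int(A) = {x53} ∖ ∅ = {x53}.


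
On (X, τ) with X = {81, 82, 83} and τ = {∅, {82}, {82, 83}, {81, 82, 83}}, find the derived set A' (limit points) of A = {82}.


A' = {81, 83}

For each x ∈ X, list the open sets U ∈ τ with x ∈ U, then check whether U ∩ (A ∖ {x}) ≠ ∅ for every such U.
  x = 81: opens ∋ x are {81, 82, 83}; each meets A ∖ {81}, so x IS a limit point.
  x = 82: open {82} ∋ x has {82} ∩ (A ∖ {82}) = ∅, so x is NOT a limit point.
  x = 83: opens ∋ x are {82, 83}, {81, 82, 83}; each meets A ∖ {83}, so x IS a limit point.
Collecting: A' = {81, 83}.


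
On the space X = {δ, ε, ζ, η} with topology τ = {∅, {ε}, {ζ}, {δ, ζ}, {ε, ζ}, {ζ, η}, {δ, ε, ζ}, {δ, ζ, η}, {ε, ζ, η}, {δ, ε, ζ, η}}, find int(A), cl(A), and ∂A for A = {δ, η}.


int(A) = ∅, cl(A) = {δ, η}, ∂A = {δ, η}.

Closed sets in (X, τ) are complements of opens:
  closed(X, τ) = {∅, {δ}, {ε}, {η}, {δ, ε}, {δ, η}, {ε, η}, {δ, ε, η}, {δ, ζ, η}, {δ, ε, ζ, η}}.
int(A) = ⋃ {U ∈ τ : U ⊆ A}. Opens contained in A: ∅.
Taking the union of these: int(A) = ∅.
cl(A) = ⋂ {C closed : A ⊆ C}. Closed sets containing A: {δ, η}, {δ, ε, η}, {δ, ζ, η}, {δ, ε, ζ, η}.
Intersecting these: cl(A) = {δ, η}.
∂A = cl(A) ∖ int(A) = {δ, η} ∖ ∅ = {δ, η}.


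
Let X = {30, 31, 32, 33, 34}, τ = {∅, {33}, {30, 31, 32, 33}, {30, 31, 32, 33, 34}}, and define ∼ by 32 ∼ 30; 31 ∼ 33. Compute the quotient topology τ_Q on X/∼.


X/∼ = {[30=32], [31=33], [34]}; |τ_Q| = 3.

Equivalence classes: [30=32], [31=33], [34].
Quotient map π: X → X/∼ sends 30 ↦ [30=32], 31 ↦ [31=33], 32 ↦ [30=32], 33 ↦ [31=33], 34 ↦ [34].
For each subset V ⊆ X/∼, compute π^{-1}(V) ⊆ X and check whether π^{-1}(V) ∈ τ. V is open in τ_Q iff π^{-1}(V) ∈ τ.
  V = {}: π^{-1}(V) = ∅ ∈ τ ✓.
  V = {[30=32]}: π^{-1}(V) = {30, 32} ∉ τ ✗.
  V = {[31=33]}: π^{-1}(V) = {31, 33} ∉ τ ✗.
  V = {[30=32], [31=33]}: π^{-1}(V) = {30, 31, 32, 33} ∈ τ ✓.
  V = {[34]}: π^{-1}(V) = {34} ∉ τ ✗.
  V = {[30=32], [34]}: π^{-1}(V) = {30, 32, 34} ∉ τ ✗.
  V = {[31=33], [34]}: π^{-1}(V) = {31, 33, 34} ∉ τ ✗.
  V = {[30=32], [31=33], [34]}: π^{-1}(V) = {30, 31, 32, 33, 34} ∈ τ ✓.
Open sets in the quotient: τ_Q = {{}, {[30=32], [31=33]}, {[30=32], [31=33], [34]}} (3 elements).


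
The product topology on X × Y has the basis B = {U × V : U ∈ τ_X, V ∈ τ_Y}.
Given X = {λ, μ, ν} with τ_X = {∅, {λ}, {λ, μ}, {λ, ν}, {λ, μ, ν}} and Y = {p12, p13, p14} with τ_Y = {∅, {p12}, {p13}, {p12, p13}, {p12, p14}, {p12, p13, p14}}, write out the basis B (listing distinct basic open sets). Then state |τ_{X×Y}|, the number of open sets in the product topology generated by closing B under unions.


Basis B = {∅ × ∅, {λ} × {p12}, {λ} × {p13}, {λ} × {p12, p13}, {λ} × {p12, p14}, {λ, μ} × {p12}, {λ, ν} × {p12}, {λ, μ} × {p13}, {λ, ν} × {p13}, {λ} × {p12, p13, p14}, {λ, μ, ν} × {p12}, {λ, μ, ν} × {p13}, {λ, μ} × {p12, p13}, {λ, ν} × {p12, p13}, {λ, μ} × {p12, p14}, {λ, ν} × {p12, p14}, {λ, μ} × {p12, p13, p14}, {λ, ν} × {p12, p13, p14}, {λ, μ, ν} × {p12, p13}, {λ, μ, ν} × {p12, p14}, {λ, μ, ν} × {p12, p13, p14}}; |τ_{X×Y}| = 70.

Enumerate products U × V with U ∈ τ_X, V ∈ τ_Y (deduplicated):
  ∅ × ∅ = {} (∅)
  {λ} × {p12} = {(λ,p12)}
  {λ} × {p13} = {(λ,p13)}
  {λ} × {p12, p13} = {(λ,p12), (λ,p13)}
  {λ} × {p12, p14} = {(λ,p12), (λ,p14)}
  {λ, μ} × {p12} = {(λ,p12), (μ,p12)}
  {λ, ν} × {p12} = {(λ,p12), (ν,p12)}
  {λ, μ} × {p13} = {(λ,p13), (μ,p13)}
  {λ, ν} × {p13} = {(λ,p13), (ν,p13)}
  {λ} × {p12, p13, p14} = {(λ,p12), (λ,p13), (λ,p14)}
  {λ, μ, ν} × {p12} = {(λ,p12), (μ,p12), (ν,p12)}
  {λ, μ, ν} × {p13} = {(λ,p13), (μ,p13), (ν,p13)}
  {λ, μ} × {p12, p13} = {(λ,p12), (λ,p13), (μ,p12), (μ,p13)}
  {λ, ν} × {p12, p13} = {(λ,p12), (λ,p13), (ν,p12), (ν,p13)}
  {λ, μ} × {p12, p14} = {(λ,p12), (λ,p14), (μ,p12), (μ,p14)}
  {λ, ν} × {p12, p14} = {(λ,p12), (λ,p14), (ν,p12), (ν,p14)}
  {λ, μ} × {p12, p13, p14} = {(λ,p12), (λ,p13), (λ,p14), (μ,p12), (μ,p13), (μ,p14)}
  {λ, ν} × {p12, p13, p14} = {(λ,p12), (λ,p13), (λ,p14), (ν,p12), (ν,p13), (ν,p14)}
  {λ, μ, ν} × {p12, p13} = {(λ,p12), (λ,p13), (μ,p12), (μ,p13), (ν,p12), (ν,p13)}
  {λ, μ, ν} × {p12, p14} = {(λ,p12), (λ,p14), (μ,p12), (μ,p14), (ν,p12), (ν,p14)}
  {λ, μ, ν} × {p12, p13, p14} = {(λ,p12), (λ,p13), (λ,p14), (μ,p12), (μ,p13), (μ,p14), (ν,p12), (ν,p13), (ν,p14)}
These 21 distinct sets form the basis B.
Close under arbitrary unions to get τ_{X×Y}; counting gives |τ_{X×Y}| = 70.


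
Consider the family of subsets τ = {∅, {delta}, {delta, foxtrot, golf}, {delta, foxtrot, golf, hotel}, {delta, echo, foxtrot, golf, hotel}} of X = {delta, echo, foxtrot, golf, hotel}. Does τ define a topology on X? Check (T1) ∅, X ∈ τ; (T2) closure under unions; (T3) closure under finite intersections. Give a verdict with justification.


τ IS a topology on X.

Axiom (T1): ∅ ∈ τ? Yes; X ∈ τ? Yes.
Axiom (T2/T3): check pairwise unions and intersections of members of τ.
All pairwise intersections and unions checked — each lies in τ. Therefore τ satisfies (T1), (T2), (T3): it IS a topology on X.


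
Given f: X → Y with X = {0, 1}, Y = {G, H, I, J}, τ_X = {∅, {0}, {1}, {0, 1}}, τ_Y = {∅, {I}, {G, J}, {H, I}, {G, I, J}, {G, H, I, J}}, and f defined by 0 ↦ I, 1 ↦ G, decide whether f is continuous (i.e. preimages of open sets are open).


f IS continuous.

Compute f^{-1}(U) for each U ∈ τ_Y:
  U = ∅: f^{-1}(U) = ∅ ∈ τ_X ✓.
  U = {I}: f^{-1}(U) = {0} ∈ τ_X ✓.
  U = {G, J}: f^{-1}(U) = {1} ∈ τ_X ✓.
  U = {H, I}: f^{-1}(U) = {0} ∈ τ_X ✓.
  U = {G, I, J}: f^{-1}(U) = {0, 1} ∈ τ_X ✓.
  U = {G, H, I, J}: f^{-1}(U) = {0, 1} ∈ τ_X ✓.
Every preimage lies in τ_X, so f IS continuous.


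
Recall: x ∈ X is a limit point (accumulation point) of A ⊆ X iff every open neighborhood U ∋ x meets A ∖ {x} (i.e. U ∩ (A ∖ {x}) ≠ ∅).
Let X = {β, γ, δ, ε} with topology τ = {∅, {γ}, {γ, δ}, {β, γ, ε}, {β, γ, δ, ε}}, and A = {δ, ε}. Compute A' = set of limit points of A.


A' = {β}

For each x ∈ X, list the open sets U ∈ τ with x ∈ U, then check whether U ∩ (A ∖ {x}) ≠ ∅ for every such U.
  x = β: opens ∋ x are {β, γ, ε}, {β, γ, δ, ε}; each meets A ∖ {β}, so x IS a limit point.
  x = γ: open {γ} ∋ x has {γ} ∩ (A ∖ {γ}) = ∅, so x is NOT a limit point.
  x = δ: open {γ, δ} ∋ x has {γ, δ} ∩ (A ∖ {δ}) = ∅, so x is NOT a limit point.
  x = ε: open {β, γ, ε} ∋ x has {β, γ, ε} ∩ (A ∖ {ε}) = ∅, so x is NOT a limit point.
Collecting: A' = {β}.


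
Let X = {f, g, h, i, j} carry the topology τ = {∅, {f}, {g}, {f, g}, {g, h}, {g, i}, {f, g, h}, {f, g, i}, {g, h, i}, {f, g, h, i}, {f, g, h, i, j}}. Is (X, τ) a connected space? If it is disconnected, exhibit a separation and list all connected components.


(X, τ) is connected.

Find clopen sets (U ∈ τ with X ∖ U ∈ τ):
  U = ∅, X ∖ U = {f, g, h, i, j} — both open, so U is clopen.
  U = {f, g, h, i, j}, X ∖ U = ∅ — both open, so U is clopen.
Only trivial clopens (∅ and X) exist, so (X, τ) is connected.
Compute connected components by grouping points that agree on all clopens:
  component: {f, g, h, i, j}


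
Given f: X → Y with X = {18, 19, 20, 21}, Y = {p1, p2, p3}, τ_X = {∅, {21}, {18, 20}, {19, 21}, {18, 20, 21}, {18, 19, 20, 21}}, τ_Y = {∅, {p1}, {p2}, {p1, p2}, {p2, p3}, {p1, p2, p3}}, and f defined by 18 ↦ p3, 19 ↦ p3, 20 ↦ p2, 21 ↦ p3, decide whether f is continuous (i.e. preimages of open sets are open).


f is NOT continuous.

Compute f^{-1}(U) for each U ∈ τ_Y:
  U = ∅: f^{-1}(U) = ∅ ∈ τ_X ✓.
  U = {p1}: f^{-1}(U) = ∅ ∈ τ_X ✓.
  U = {p2}: f^{-1}(U) = {20} ∉ τ_X ✗.
  U = {p1, p2}: f^{-1}(U) = {20} ∉ τ_X ✗.
  U = {p2, p3}: f^{-1}(U) = {18, 19, 20, 21} ∈ τ_X ✓.
  U = {p1, p2, p3}: f^{-1}(U) = {18, 19, 20, 21} ∈ τ_X ✓.
Found U = {p2} with f^{-1}(U) = {20} not in τ_X. Therefore f is NOT continuous.


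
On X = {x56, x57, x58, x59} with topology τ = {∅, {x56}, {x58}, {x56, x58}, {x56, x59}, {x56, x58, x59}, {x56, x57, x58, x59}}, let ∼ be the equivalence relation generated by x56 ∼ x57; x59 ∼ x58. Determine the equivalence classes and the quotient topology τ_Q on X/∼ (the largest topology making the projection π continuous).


X/∼ = {[x56=x57], [x58=x59]}; |τ_Q| = 2.

Equivalence classes: [x56=x57], [x58=x59].
Quotient map π: X → X/∼ sends x56 ↦ [x56=x57], x57 ↦ [x56=x57], x58 ↦ [x58=x59], x59 ↦ [x58=x59].
For each subset V ⊆ X/∼, compute π^{-1}(V) ⊆ X and check whether π^{-1}(V) ∈ τ. V is open in τ_Q iff π^{-1}(V) ∈ τ.
  V = {}: π^{-1}(V) = ∅ ∈ τ ✓.
  V = {[x56=x57]}: π^{-1}(V) = {x56, x57} ∉ τ ✗.
  V = {[x58=x59]}: π^{-1}(V) = {x58, x59} ∉ τ ✗.
  V = {[x56=x57], [x58=x59]}: π^{-1}(V) = {x56, x57, x58, x59} ∈ τ ✓.
Open sets in the quotient: τ_Q = {{}, {[x56=x57], [x58=x59]}} (2 elements).


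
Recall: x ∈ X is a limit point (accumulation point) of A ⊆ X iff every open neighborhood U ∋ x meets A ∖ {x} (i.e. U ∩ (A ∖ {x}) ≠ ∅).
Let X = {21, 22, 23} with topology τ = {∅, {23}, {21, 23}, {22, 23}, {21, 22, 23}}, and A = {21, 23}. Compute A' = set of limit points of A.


A' = {21, 22}

For each x ∈ X, list the open sets U ∈ τ with x ∈ U, then check whether U ∩ (A ∖ {x}) ≠ ∅ for every such U.
  x = 21: opens ∋ x are {21, 23}, {21, 22, 23}; each meets A ∖ {21}, so x IS a limit point.
  x = 22: opens ∋ x are {22, 23}, {21, 22, 23}; each meets A ∖ {22}, so x IS a limit point.
  x = 23: open {23} ∋ x has {23} ∩ (A ∖ {23}) = ∅, so x is NOT a limit point.
Collecting: A' = {21, 22}.


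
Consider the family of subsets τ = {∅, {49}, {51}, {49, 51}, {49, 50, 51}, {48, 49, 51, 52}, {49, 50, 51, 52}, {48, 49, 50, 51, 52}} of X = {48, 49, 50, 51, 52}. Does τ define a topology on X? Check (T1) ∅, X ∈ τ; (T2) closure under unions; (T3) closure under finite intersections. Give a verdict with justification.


τ is NOT a topology on X.

Axiom (T1): ∅ ∈ τ? Yes; X ∈ τ? Yes.
Axiom (T2/T3): check pairwise unions and intersections of members of τ.
Counterexample for (T3): {48, 49, 51, 52} ∩ {49, 50, 51, 52} = {49, 51, 52} ∉ τ. Therefore τ is NOT a topology.


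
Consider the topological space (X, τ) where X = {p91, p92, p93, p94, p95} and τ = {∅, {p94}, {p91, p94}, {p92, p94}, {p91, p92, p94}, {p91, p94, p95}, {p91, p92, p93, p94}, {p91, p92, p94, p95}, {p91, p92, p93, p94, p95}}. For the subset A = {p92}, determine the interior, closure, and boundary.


int(A) = ∅, cl(A) = {p92, p93}, ∂A = {p92, p93}.

Closed sets in (X, τ) are complements of opens:
  closed(X, τ) = {∅, {p93}, {p95}, {p92, p93}, {p93, p95}, {p91, p93, p95}, {p92, p93, p95}, {p91, p92, p93, p95}, {p91, p92, p93, p94, p95}}.
int(A) = ⋃ {U ∈ τ : U ⊆ A}. Opens contained in A: ∅.
Taking the union of these: int(A) = ∅.
cl(A) = ⋂ {C closed : A ⊆ C}. Closed sets containing A: {p92, p93}, {p92, p93, p95}, {p91, p92, p93, p95}, {p91, p92, p93, p94, p95}.
Intersecting these: cl(A) = {p92, p93}.
∂A = cl(A) ∖ int(A) = {p92, p93} ∖ ∅ = {p92, p93}.


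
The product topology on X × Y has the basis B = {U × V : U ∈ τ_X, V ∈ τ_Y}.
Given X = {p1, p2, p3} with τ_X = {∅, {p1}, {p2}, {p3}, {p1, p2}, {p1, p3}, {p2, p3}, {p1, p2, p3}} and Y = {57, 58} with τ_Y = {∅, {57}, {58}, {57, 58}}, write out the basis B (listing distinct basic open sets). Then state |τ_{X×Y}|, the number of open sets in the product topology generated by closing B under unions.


Basis B = {∅ × ∅, {p1} × {57}, {p1} × {58}, {p2} × {57}, {p2} × {58}, {p3} × {57}, {p3} × {58}, {p1} × {57, 58}, {p1, p2} × {57}, {p1, p3} × {57}, {p1, p2} × {58}, {p1, p3} × {58}, {p2} × {57, 58}, {p2, p3} × {57}, {p2, p3} × {58}, {p3} × {57, 58}, {p1, p2, p3} × {57}, {p1, p2, p3} × {58}, {p1, p2} × {57, 58}, {p1, p3} × {57, 58}, {p2, p3} × {57, 58}, {p1, p2, p3} × {57, 58}}; |τ_{X×Y}| = 64.

Enumerate products U × V with U ∈ τ_X, V ∈ τ_Y (deduplicated):
  ∅ × ∅ = {} (∅)
  {p1} × {57} = {(p1,57)}
  {p1} × {58} = {(p1,58)}
  {p2} × {57} = {(p2,57)}
  {p2} × {58} = {(p2,58)}
  {p3} × {57} = {(p3,57)}
  {p3} × {58} = {(p3,58)}
  {p1} × {57, 58} = {(p1,57), (p1,58)}
  {p1, p2} × {57} = {(p1,57), (p2,57)}
  {p1, p3} × {57} = {(p1,57), (p3,57)}
  {p1, p2} × {58} = {(p1,58), (p2,58)}
  {p1, p3} × {58} = {(p1,58), (p3,58)}
  {p2} × {57, 58} = {(p2,57), (p2,58)}
  {p2, p3} × {57} = {(p2,57), (p3,57)}
  {p2, p3} × {58} = {(p2,58), (p3,58)}
  {p3} × {57, 58} = {(p3,57), (p3,58)}
  {p1, p2, p3} × {57} = {(p1,57), (p2,57), (p3,57)}
  {p1, p2, p3} × {58} = {(p1,58), (p2,58), (p3,58)}
  {p1, p2} × {57, 58} = {(p1,57), (p1,58), (p2,57), (p2,58)}
  {p1, p3} × {57, 58} = {(p1,57), (p1,58), (p3,57), (p3,58)}
  {p2, p3} × {57, 58} = {(p2,57), (p2,58), (p3,57), (p3,58)}
  {p1, p2, p3} × {57, 58} = {(p1,57), (p1,58), (p2,57), (p2,58), (p3,57), (p3,58)}
These 22 distinct sets form the basis B.
Close under arbitrary unions to get τ_{X×Y}; counting gives |τ_{X×Y}| = 64.


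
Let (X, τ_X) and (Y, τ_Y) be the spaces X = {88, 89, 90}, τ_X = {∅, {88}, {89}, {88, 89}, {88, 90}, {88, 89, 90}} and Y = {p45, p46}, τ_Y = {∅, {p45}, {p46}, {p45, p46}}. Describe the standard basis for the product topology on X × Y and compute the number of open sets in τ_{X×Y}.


Basis B = {∅ × ∅, {88} × {p45}, {88} × {p46}, {89} × {p45}, {89} × {p46}, {88} × {p45, p46}, {88, 89} × {p45}, {88, 90} × {p45}, {88, 89} × {p46}, {88, 90} × {p46}, {89} × {p45, p46}, {88, 89, 90} × {p45}, {88, 89, 90} × {p46}, {88, 89} × {p45, p46}, {88, 90} × {p45, p46}, {88, 89, 90} × {p45, p46}}; |τ_{X×Y}| = 36.

Enumerate products U × V with U ∈ τ_X, V ∈ τ_Y (deduplicated):
  ∅ × ∅ = {} (∅)
  {88} × {p45} = {(88,p45)}
  {88} × {p46} = {(88,p46)}
  {89} × {p45} = {(89,p45)}
  {89} × {p46} = {(89,p46)}
  {88} × {p45, p46} = {(88,p45), (88,p46)}
  {88, 89} × {p45} = {(88,p45), (89,p45)}
  {88, 90} × {p45} = {(88,p45), (90,p45)}
  {88, 89} × {p46} = {(88,p46), (89,p46)}
  {88, 90} × {p46} = {(88,p46), (90,p46)}
  {89} × {p45, p46} = {(89,p45), (89,p46)}
  {88, 89, 90} × {p45} = {(88,p45), (89,p45), (90,p45)}
  {88, 89, 90} × {p46} = {(88,p46), (89,p46), (90,p46)}
  {88, 89} × {p45, p46} = {(88,p45), (88,p46), (89,p45), (89,p46)}
  {88, 90} × {p45, p46} = {(88,p45), (88,p46), (90,p45), (90,p46)}
  {88, 89, 90} × {p45, p46} = {(88,p45), (88,p46), (89,p45), (89,p46), (90,p45), (90,p46)}
These 16 distinct sets form the basis B.
Close under arbitrary unions to get τ_{X×Y}; counting gives |τ_{X×Y}| = 36.


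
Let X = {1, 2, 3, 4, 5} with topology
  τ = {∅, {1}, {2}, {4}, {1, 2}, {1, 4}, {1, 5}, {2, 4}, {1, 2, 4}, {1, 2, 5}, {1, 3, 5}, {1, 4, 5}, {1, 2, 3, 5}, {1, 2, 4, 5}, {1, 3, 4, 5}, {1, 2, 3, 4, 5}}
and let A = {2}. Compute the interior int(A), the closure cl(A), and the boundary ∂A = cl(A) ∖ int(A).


int(A) = {2}, cl(A) = {2}, ∂A = ∅.

Closed sets in (X, τ) are complements of opens:
  closed(X, τ) = {∅, {2}, {3}, {4}, {2, 3}, {2, 4}, {3, 4}, {3, 5}, {1, 3, 5}, {2, 3, 4}, {2, 3, 5}, {3, 4, 5}, {1, 2, 3, 5}, {1, 3, 4, 5}, {2, 3, 4, 5}, {1, 2, 3, 4, 5}}.
int(A) = ⋃ {U ∈ τ : U ⊆ A}. Opens contained in A: ∅, {2}.
Taking the union of these: int(A) = {2}.
cl(A) = ⋂ {C closed : A ⊆ C}. Closed sets containing A: {2}, {2, 3}, {2, 4}, {2, 3, 4}, {2, 3, 5}, {1, 2, 3, 5}, {2, 3, 4, 5}, {1, 2, 3, 4, 5}.
Intersecting these: cl(A) = {2}.
∂A = cl(A) ∖ int(A) = {2} ∖ {2} = ∅.


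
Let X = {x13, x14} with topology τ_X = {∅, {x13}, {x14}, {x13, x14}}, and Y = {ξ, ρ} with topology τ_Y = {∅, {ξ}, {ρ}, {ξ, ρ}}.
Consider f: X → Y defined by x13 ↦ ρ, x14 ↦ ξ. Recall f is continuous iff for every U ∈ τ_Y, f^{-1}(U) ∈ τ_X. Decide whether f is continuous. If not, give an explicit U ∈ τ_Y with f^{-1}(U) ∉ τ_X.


f IS continuous.

Compute f^{-1}(U) for each U ∈ τ_Y:
  U = ∅: f^{-1}(U) = ∅ ∈ τ_X ✓.
  U = {ξ}: f^{-1}(U) = {x14} ∈ τ_X ✓.
  U = {ρ}: f^{-1}(U) = {x13} ∈ τ_X ✓.
  U = {ξ, ρ}: f^{-1}(U) = {x13, x14} ∈ τ_X ✓.
Every preimage lies in τ_X, so f IS continuous.


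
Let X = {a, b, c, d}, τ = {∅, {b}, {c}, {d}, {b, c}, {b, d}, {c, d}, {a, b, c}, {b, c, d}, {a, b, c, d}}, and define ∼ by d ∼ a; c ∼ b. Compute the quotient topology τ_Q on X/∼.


X/∼ = {[a=d], [b=c]}; |τ_Q| = 3.

Equivalence classes: [a=d], [b=c].
Quotient map π: X → X/∼ sends a ↦ [a=d], b ↦ [b=c], c ↦ [b=c], d ↦ [a=d].
For each subset V ⊆ X/∼, compute π^{-1}(V) ⊆ X and check whether π^{-1}(V) ∈ τ. V is open in τ_Q iff π^{-1}(V) ∈ τ.
  V = {}: π^{-1}(V) = ∅ ∈ τ ✓.
  V = {[a=d]}: π^{-1}(V) = {a, d} ∉ τ ✗.
  V = {[b=c]}: π^{-1}(V) = {b, c} ∈ τ ✓.
  V = {[a=d], [b=c]}: π^{-1}(V) = {a, b, c, d} ∈ τ ✓.
Open sets in the quotient: τ_Q = {{}, {[b=c]}, {[a=d], [b=c]}} (3 elements).


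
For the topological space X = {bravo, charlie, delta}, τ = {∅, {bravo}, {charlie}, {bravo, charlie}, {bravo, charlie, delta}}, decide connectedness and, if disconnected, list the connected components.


(X, τ) is connected.

Find clopen sets (U ∈ τ with X ∖ U ∈ τ):
  U = ∅, X ∖ U = {bravo, charlie, delta} — both open, so U is clopen.
  U = {bravo, charlie, delta}, X ∖ U = ∅ — both open, so U is clopen.
Only trivial clopens (∅ and X) exist, so (X, τ) is connected.
Compute connected components by grouping points that agree on all clopens:
  component: {bravo, charlie, delta}


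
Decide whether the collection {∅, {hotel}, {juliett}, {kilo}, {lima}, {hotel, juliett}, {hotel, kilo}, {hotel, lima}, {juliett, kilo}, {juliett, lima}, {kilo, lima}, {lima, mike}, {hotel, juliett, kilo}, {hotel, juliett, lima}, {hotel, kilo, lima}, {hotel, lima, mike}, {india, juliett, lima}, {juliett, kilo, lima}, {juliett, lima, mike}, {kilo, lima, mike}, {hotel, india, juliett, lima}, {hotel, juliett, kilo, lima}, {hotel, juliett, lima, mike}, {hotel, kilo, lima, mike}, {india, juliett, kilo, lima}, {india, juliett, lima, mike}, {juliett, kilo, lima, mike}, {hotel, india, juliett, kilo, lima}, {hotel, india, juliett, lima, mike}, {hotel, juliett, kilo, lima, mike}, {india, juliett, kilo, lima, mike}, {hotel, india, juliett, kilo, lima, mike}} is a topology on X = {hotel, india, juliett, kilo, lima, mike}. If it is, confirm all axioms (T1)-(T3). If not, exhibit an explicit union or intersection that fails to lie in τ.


τ IS a topology on X.

Axiom (T1): ∅ ∈ τ? Yes; X ∈ τ? Yes.
Axiom (T2/T3): check pairwise unions and intersections of members of τ.
All pairwise intersections and unions checked — each lies in τ. Therefore τ satisfies (T1), (T2), (T3): it IS a topology on X.


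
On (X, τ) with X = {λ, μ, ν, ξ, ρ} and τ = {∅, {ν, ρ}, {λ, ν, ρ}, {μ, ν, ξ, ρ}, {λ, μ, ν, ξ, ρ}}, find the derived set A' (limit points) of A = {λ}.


A' = ∅

For each x ∈ X, list the open sets U ∈ τ with x ∈ U, then check whether U ∩ (A ∖ {x}) ≠ ∅ for every such U.
  x = λ: open {λ, ν, ρ} ∋ x has {λ, ν, ρ} ∩ (A ∖ {λ}) = ∅, so x is NOT a limit point.
  x = μ: open {μ, ν, ξ, ρ} ∋ x has {μ, ν, ξ, ρ} ∩ (A ∖ {μ}) = ∅, so x is NOT a limit point.
  x = ν: open {ν, ρ} ∋ x has {ν, ρ} ∩ (A ∖ {ν}) = ∅, so x is NOT a limit point.
  x = ξ: open {μ, ν, ξ, ρ} ∋ x has {μ, ν, ξ, ρ} ∩ (A ∖ {ξ}) = ∅, so x is NOT a limit point.
  x = ρ: open {ν, ρ} ∋ x has {ν, ρ} ∩ (A ∖ {ρ}) = ∅, so x is NOT a limit point.
Collecting: A' = ∅.


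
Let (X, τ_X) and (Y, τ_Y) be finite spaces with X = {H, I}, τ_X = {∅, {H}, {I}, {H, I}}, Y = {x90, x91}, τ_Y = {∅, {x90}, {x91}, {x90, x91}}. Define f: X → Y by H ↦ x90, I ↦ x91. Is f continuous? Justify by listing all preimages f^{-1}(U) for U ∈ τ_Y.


f IS continuous.

Compute f^{-1}(U) for each U ∈ τ_Y:
  U = ∅: f^{-1}(U) = ∅ ∈ τ_X ✓.
  U = {x90}: f^{-1}(U) = {H} ∈ τ_X ✓.
  U = {x91}: f^{-1}(U) = {I} ∈ τ_X ✓.
  U = {x90, x91}: f^{-1}(U) = {H, I} ∈ τ_X ✓.
Every preimage lies in τ_X, so f IS continuous.


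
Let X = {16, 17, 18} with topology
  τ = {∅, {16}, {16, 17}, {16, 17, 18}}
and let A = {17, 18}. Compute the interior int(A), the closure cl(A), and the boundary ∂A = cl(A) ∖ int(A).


int(A) = ∅, cl(A) = {17, 18}, ∂A = {17, 18}.

Closed sets in (X, τ) are complements of opens:
  closed(X, τ) = {∅, {18}, {17, 18}, {16, 17, 18}}.
int(A) = ⋃ {U ∈ τ : U ⊆ A}. Opens contained in A: ∅.
Taking the union of these: int(A) = ∅.
cl(A) = ⋂ {C closed : A ⊆ C}. Closed sets containing A: {17, 18}, {16, 17, 18}.
Intersecting these: cl(A) = {17, 18}.
∂A = cl(A) ∖ int(A) = {17, 18} ∖ ∅ = {17, 18}.


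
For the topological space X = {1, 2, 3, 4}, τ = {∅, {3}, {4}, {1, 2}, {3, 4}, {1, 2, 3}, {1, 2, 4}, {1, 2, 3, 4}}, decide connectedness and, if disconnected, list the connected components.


(X, τ) is disconnected; components = [{3}, {4}, {1, 2}].

Find clopen sets (U ∈ τ with X ∖ U ∈ τ):
  U = ∅, X ∖ U = {1, 2, 3, 4} — both open, so U is clopen.
  U = {3}, X ∖ U = {1, 2, 4} — both open, so U is clopen.
  U = {4}, X ∖ U = {1, 2, 3} — both open, so U is clopen.
  U = {1, 2}, X ∖ U = {3, 4} — both open, so U is clopen.
  U = {3, 4}, X ∖ U = {1, 2} — both open, so U is clopen.
  U = {1, 2, 3}, X ∖ U = {4} — both open, so U is clopen.
  U = {1, 2, 4}, X ∖ U = {3} — both open, so U is clopen.
  U = {1, 2, 3, 4}, X ∖ U = ∅ — both open, so U is clopen.
Nontrivial clopen(s) exist: e.g. {3, 4}. So (X, τ) is disconnected.
Compute connected components by grouping points that agree on all clopens:
  component: {3}
  component: {4}
  component: {1, 2}


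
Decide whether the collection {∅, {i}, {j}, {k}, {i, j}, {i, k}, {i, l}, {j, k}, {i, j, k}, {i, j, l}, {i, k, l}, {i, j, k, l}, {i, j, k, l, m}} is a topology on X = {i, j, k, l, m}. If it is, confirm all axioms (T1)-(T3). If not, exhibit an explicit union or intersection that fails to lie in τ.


τ IS a topology on X.

Axiom (T1): ∅ ∈ τ? Yes; X ∈ τ? Yes.
Axiom (T2/T3): check pairwise unions and intersections of members of τ.
All pairwise intersections and unions checked — each lies in τ. Therefore τ satisfies (T1), (T2), (T3): it IS a topology on X.


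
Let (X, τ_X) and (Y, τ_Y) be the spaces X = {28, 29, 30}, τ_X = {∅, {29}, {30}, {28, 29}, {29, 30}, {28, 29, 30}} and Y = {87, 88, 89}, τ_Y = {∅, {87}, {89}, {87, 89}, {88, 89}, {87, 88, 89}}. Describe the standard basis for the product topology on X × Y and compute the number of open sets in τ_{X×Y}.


Basis B = {∅ × ∅, {29} × {87}, {29} × {89}, {30} × {87}, {30} × {89}, {28, 29} × {87}, {28, 29} × {89}, {29} × {87, 89}, {29, 30} × {87}, {29} × {88, 89}, {29, 30} × {89}, {30} × {87, 89}, {30} × {88, 89}, {28, 29, 30} × {87}, {28, 29, 30} × {89}, {29} × {87, 88, 89}, {30} × {87, 88, 89}, {28, 29} × {87, 89}, {28, 29} × {88, 89}, {29, 30} × {87, 89}, {29, 30} × {88, 89}, {28, 29} × {87, 88, 89}, {28, 29, 30} × {87, 89}, {28, 29, 30} × {88, 89}, {29, 30} × {87, 88, 89}, {28, 29, 30} × {87, 88, 89}}; |τ_{X×Y}| = 108.

Enumerate products U × V with U ∈ τ_X, V ∈ τ_Y (deduplicated):
  ∅ × ∅ = {} (∅)
  {29} × {87} = {(29,87)}
  {29} × {89} = {(29,89)}
  {30} × {87} = {(30,87)}
  {30} × {89} = {(30,89)}
  {28, 29} × {87} = {(28,87), (29,87)}
  {28, 29} × {89} = {(28,89), (29,89)}
  {29} × {87, 89} = {(29,87), (29,89)}
  {29, 30} × {87} = {(29,87), (30,87)}
  {29} × {88, 89} = {(29,88), (29,89)}
  {29, 30} × {89} = {(29,89), (30,89)}
  {30} × {87, 89} = {(30,87), (30,89)}
  {30} × {88, 89} = {(30,88), (30,89)}
  {28, 29, 30} × {87} = {(28,87), (29,87), (30,87)}
  {28, 29, 30} × {89} = {(28,89), (29,89), (30,89)}
  {29} × {87, 88, 89} = {(29,87), (29,88), (29,89)}
  {30} × {87, 88, 89} = {(30,87), (30,88), (30,89)}
  {28, 29} × {87, 89} = {(28,87), (28,89), (29,87), (29,89)}
  {28, 29} × {88, 89} = {(28,88), (28,89), (29,88), (29,89)}
  {29, 30} × {87, 89} = {(29,87), (29,89), (30,87), (30,89)}
  {29, 30} × {88, 89} = {(29,88), (29,89), (30,88), (30,89)}
  {28, 29} × {87, 88, 89} = {(28,87), (28,88), (28,89), (29,87), (29,88), (29,89)}
  {28, 29, 30} × {87, 89} = {(28,87), (28,89), (29,87), (29,89), (30,87), (30,89)}
  {28, 29, 30} × {88, 89} = {(28,88), (28,89), (29,88), (29,89), (30,88), (30,89)}
  {29, 30} × {87, 88, 89} = {(29,87), (29,88), (29,89), (30,87), (30,88), (30,89)}
  {28, 29, 30} × {87, 88, 89} = {(28,87), (28,88), (28,89), (29,87), (29,88), (29,89), (30,87), (30,88), (30,89)}
These 26 distinct sets form the basis B.
Close under arbitrary unions to get τ_{X×Y}; counting gives |τ_{X×Y}| = 108.
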